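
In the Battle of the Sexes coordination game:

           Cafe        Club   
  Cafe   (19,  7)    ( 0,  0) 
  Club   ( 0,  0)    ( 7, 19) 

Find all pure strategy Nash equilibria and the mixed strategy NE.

Pure NE: (Cafe, Cafe) and (Club, Club); Mixed NE: p = 0.7308, q = 0.2692

Work:
Check pure NE:
(Cafe, Cafe): (19, 7) - no unilateral deviation beneficial
(Club, Club): (7, 19) - no unilateral deviation beneficial
Mixed NE: P1 plays Cafe with p = 0.7308, P2 plays Cafe with q = 0.2692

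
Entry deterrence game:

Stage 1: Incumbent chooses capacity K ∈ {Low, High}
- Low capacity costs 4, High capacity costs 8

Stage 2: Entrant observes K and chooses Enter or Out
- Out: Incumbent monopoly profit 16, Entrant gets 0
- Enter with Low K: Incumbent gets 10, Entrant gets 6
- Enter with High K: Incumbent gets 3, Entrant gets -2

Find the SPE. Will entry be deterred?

SPE: (High, Enter|Low, Out|High); Entry deterred. Incumbent net profit = 8

Work:
After Low K: Entrant enters (6 > 0)
After High K: Entrant stays out (-2 < 0)
Incumbent: Low → 10−4=6, High → 16−8=8
Incumbent chooses High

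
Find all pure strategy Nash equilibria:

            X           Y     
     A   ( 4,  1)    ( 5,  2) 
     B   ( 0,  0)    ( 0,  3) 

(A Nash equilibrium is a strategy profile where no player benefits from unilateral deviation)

Nash equilibrium: (A, Y)

Work:
Best responses:
  P1 vs X: payoffs [4, 0] → best response A (payoff 4)
  P1 vs Y: payoffs [5, 0] → best response A (payoff 5)
  P2 vs A: payoffs [1, 2] → best response Y (payoff 2)
  P2 vs B: payoffs [0, 3] → best response Y (payoff 3)
Mutual best responses: (A,Y) → Nash equilibria.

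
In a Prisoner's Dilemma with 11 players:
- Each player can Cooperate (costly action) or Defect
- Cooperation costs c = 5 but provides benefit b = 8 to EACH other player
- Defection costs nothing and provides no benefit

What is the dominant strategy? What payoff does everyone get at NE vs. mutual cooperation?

Dominant: Defect; NE payoff = 0; Coop payoff = 75

Work:
Defect dominates (saves cost c = 5, benefit to others is external)
NE: All defect → everyone gets 0
If all cooperate: each receives (10)×8 - 5 = 75
Social dilemma: 75 > 0 but NE gives 0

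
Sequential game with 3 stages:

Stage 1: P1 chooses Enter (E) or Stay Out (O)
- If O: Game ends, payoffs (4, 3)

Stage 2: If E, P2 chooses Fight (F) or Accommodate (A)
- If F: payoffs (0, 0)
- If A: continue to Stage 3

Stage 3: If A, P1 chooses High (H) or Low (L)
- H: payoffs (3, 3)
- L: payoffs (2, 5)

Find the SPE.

SPE: (O, A, H); Outcome (4, 3)

Work:
Stage 3: P1 chooses H (3 vs 2)
Stage 2: P2: F->0, A->3 (anticipating H). Choose A
Stage 1: P1: O->4, E->3 (anticipating A, H). Choose O
SPE path: O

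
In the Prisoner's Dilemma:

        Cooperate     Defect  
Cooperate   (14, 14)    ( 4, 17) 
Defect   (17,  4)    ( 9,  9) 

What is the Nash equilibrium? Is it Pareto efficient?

(Defect, Defect) is NE; not Pareto efficient

Work:
Defect dominates Cooperate for both players:
If P2 cooperates: Defect (17) > Cooperate (14)
If P2 defects: Defect (9) > Cooperate (4)
NE: (Defect, Defect) with payoff (9, 9)
But (Cooperate, Cooperate) = (14, 14) Pareto dominates (9, 9)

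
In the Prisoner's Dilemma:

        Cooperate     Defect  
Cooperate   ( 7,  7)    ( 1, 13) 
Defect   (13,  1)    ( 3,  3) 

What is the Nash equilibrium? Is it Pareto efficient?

(Defect, Defect) is NE; not Pareto efficient

Work:
Defect dominates Cooperate for both players:
If P2 cooperates: Defect (13) > Cooperate (7)
If P2 defects: Defect (3) > Cooperate (1)
NE: (Defect, Defect) with payoff (3, 3)
But (Cooperate, Cooperate) = (7, 7) Pareto dominates (3, 3)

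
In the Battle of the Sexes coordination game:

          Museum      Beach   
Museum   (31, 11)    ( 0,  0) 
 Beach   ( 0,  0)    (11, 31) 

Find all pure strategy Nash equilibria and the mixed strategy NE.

Pure NE: (Museum, Museum) and (Beach, Beach); Mixed NE: p = 0.7381, q = 0.2619

Work:
Check pure NE:
(Museum, Museum): (31, 11) - no unilateral deviation beneficial
(Beach, Beach): (11, 31) - no unilateral deviation beneficial
Mixed NE: P1 plays Museum with p = 0.7381, P2 plays Museum with q = 0.2619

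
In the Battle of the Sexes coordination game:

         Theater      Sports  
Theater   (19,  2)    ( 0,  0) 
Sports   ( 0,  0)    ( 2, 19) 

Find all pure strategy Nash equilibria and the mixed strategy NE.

Pure NE: (Theater, Theater) and (Sports, Sports); Mixed NE: p = 0.9048, q = 0.0952

Work:
Check pure NE:
(Theater, Theater): (19, 2) - no unilateral deviation beneficial
(Sports, Sports): (2, 19) - no unilateral deviation beneficial
Mixed NE: P1 plays Theater with p = 0.9048, P2 plays Theater with q = 0.0952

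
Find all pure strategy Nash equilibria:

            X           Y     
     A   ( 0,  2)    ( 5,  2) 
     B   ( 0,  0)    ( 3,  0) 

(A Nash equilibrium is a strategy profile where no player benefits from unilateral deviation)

Nash equilibrium: (A, X), (A, Y), (B, X)

Work:
Best responses:
  P1 vs X: payoffs [0, 0] → best response A/B (payoff 0)
  P1 vs Y: payoffs [5, 3] → best response A (payoff 5)
  P2 vs A: payoffs [2, 2] → best response X/Y (payoff 2)
  P2 vs B: payoffs [0, 0] → best response X/Y (payoff 0)
Mutual best responses: (A,X), (A,Y), (B,X) → Nash equilibria.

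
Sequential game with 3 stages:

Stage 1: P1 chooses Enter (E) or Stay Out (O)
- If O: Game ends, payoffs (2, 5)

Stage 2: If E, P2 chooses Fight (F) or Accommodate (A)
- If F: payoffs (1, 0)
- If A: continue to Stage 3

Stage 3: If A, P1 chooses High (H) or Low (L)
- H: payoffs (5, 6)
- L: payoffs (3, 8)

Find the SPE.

SPE: (E, A, H); Outcome (5, 6)

Work:
Stage 3: P1 chooses H (5 vs 3)
Stage 2: P2: F->0, A->6 (anticipating H). Choose A
Stage 1: P1: O->2, E->5 (anticipating A, H). Choose E
SPE path: E -> A -> H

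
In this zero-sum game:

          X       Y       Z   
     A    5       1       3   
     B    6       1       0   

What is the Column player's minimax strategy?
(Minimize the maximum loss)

Column should play Y, value = 1

Work:
Column player minimizes Row's maximum payoff:
Column X: max payoff to Row = 6
Column Y: max payoff to Row = 1
Column Z: max payoff to Row = 3
Minimum is 1, achieved by column Y.
Minimax strategy: Y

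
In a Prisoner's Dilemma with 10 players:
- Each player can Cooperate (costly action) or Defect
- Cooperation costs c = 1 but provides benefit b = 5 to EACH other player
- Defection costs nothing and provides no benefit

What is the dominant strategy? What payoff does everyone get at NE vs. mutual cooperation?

Dominant: Defect; NE payoff = 0; Coop payoff = 44

Work:
Defect dominates (saves cost c = 1, benefit to others is external)
NE: All defect → everyone gets 0
If all cooperate: each receives (9)×5 - 1 = 44
Social dilemma: 44 > 0 but NE gives 0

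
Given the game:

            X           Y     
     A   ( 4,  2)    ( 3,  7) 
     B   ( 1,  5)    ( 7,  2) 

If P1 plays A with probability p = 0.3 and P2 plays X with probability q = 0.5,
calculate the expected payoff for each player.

E[P1] = 3.85, E[P2] = 3.8

Work:
E[P1] = p·q·π₁(A,X) + p·(1-q)·π₁(A,Y) + (1-p)·q·π₁(B,X) + (1-p)·(1-q)·π₁(B,Y)
= 0.3·0.5·4 + 0.3·0.5·3 + 0.7·0.5·1 + 0.7·0.5·7
= 3.85

E[P2] = 3.8 (similar calculation)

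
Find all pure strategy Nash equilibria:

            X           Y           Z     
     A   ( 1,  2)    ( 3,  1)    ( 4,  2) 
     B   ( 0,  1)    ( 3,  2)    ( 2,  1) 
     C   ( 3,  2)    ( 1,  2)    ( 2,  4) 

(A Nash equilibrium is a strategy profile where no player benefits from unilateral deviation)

Nash equilibrium: (A, Z), (B, Y)

Work:
Best responses:
  P1 vs X: payoffs [1, 0, 3] → best response C (payoff 3)
  P1 vs Y: payoffs [3, 3, 1] → best response A/B (payoff 3)
  P1 vs Z: payoffs [4, 2, 2] → best response A (payoff 4)
  P2 vs A: payoffs [2, 1, 2] → best response X/Z (payoff 2)
  P2 vs B: payoffs [1, 2, 1] → best response Y (payoff 2)
  P2 vs C: payoffs [2, 2, 4] → best response Z (payoff 4)
Mutual best responses: (A,Z), (B,Y) → Nash equilibria.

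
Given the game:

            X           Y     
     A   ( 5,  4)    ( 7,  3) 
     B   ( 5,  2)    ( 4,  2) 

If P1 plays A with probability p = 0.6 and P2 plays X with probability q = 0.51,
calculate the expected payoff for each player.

E[P1] = 5.392, E[P2] = 2.906

Work:
E[P1] = p·q·π₁(A,X) + p·(1-q)·π₁(A,Y) + (1-p)·q·π₁(B,X) + (1-p)·(1-q)·π₁(B,Y)
= 0.6·0.51·5 + 0.6·0.49·7 + 0.4·0.51·5 + 0.4·0.49·4
= 5.392

E[P2] = 2.906 (similar calculation)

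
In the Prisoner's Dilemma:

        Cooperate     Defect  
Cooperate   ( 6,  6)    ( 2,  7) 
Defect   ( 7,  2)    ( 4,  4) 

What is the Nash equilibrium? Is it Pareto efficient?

(Defect, Defect) is NE; not Pareto efficient

Work:
Defect dominates Cooperate for both players:
If P2 cooperates: Defect (7) > Cooperate (6)
If P2 defects: Defect (4) > Cooperate (2)
NE: (Defect, Defect) with payoff (4, 4)
But (Cooperate, Cooperate) = (6, 6) Pareto dominates (4, 4)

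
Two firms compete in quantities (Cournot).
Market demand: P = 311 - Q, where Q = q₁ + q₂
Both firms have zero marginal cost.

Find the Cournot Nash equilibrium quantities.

q₁* = q₂* = 103.67; P* = 103.67

Work:
Profit: π_i = P·q_i = (a - q_i - q_j)·q_i
FOC: ∂π_i/∂q_i = a - 2q_i - q_j = 0
Reaction function: q_i = (311 - q_j)/2
Symmetry: q* = 311/3 = 103.67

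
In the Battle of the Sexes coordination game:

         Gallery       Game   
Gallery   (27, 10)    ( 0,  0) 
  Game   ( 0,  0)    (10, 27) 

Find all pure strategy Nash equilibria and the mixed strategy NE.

Pure NE: (Gallery, Gallery) and (Game, Game); Mixed NE: p = 0.7297, q = 0.2703

Work:
Check pure NE:
(Gallery, Gallery): (27, 10) - no unilateral deviation beneficial
(Game, Game): (10, 27) - no unilateral deviation beneficial
Mixed NE: P1 plays Gallery with p = 0.7297, P2 plays Gallery with q = 0.2703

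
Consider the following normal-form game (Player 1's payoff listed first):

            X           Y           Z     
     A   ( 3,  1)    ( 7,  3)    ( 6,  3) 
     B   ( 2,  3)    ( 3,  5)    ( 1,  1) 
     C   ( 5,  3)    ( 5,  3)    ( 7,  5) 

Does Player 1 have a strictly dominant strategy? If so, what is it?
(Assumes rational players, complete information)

No strictly dominant strategy exists for Player 1

Work:
A strategy strictly dominates another if it gives a strictly higher payoff against every opponent action. Compare each pair of P1's strategies column-by-column:
  A vs B: [3 vs 2, 7 vs 3, 6 vs 1] → A strictly dominates B
  A vs C: [3 vs 5, 7 vs 5, 6 vs 7] → A does not strictly dominate C (column X: 3 ≤ 5)
  B vs A: [2 vs 3, 3 vs 7, 1 vs 6] → B does not strictly dominate A (column X: 2 ≤ 3)
  B vs C: [2 vs 5, 3 vs 5, 1 vs 7] → B does not strictly dominate C (column X: 2 ≤ 5)
  C vs A: [5 vs 3, 5 vs 7, 7 vs 6] → C does not strictly dominate A (column Y: 5 ≤ 7)
  C vs B: [5 vs 2, 5 vs 3, 7 vs 1] → C strictly dominates B
No single strategy strictly dominates all others → no strictly dominant strategy.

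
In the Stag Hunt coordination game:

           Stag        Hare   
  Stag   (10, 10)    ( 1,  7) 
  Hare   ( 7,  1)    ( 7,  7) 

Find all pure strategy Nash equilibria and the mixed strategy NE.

Pure NE: (Stag, Stag) and (Hare, Hare); Mixed NE: p = 0.6667, q = 0.6667

Work:
Check pure NE:
(Stag, Stag): (10, 10) - no unilateral deviation beneficial
(Hare, Hare): (7, 7) - no unilateral deviation beneficial
Mixed NE: P1 plays Stag with p = 0.6667, P2 plays Stag with q = 0.6667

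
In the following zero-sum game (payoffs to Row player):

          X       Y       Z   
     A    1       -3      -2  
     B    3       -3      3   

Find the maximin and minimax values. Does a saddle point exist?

Maximin = -3, Minimax = -3, Saddle: True

Work:
Row minimums: [-3, -3] → maximin = -3
Column maximums: [3, -3, 3] → minimax = -3
Saddle point exists! Game value = -3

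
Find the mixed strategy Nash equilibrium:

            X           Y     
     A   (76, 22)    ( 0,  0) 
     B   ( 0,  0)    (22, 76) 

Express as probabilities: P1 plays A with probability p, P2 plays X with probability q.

p = 0.7755, q = 0.2245

Work:
Find probabilities that make opponent indifferent:
P2 chooses q to make P1 indifferent between A and B
P1 chooses p to make P2 indifferent between X and Y
Mixed NE: P1 plays (A: 0.7755, B: 0.2245), P2 plays (X: 0.2245, Y: 0.7755)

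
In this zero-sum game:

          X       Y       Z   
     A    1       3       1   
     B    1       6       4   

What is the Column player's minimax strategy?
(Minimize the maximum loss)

Column should play X, value = 1

Work:
Column player minimizes Row's maximum payoff:
Column X: max payoff to Row = 1
Column Y: max payoff to Row = 6
Column Z: max payoff to Row = 4
Minimum is 1, achieved by column X.
Minimax strategy: X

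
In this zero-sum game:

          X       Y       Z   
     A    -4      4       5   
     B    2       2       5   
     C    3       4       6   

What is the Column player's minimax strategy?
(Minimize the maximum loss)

Column should play X, value = 3

Work:
Column player minimizes Row's maximum payoff:
Column X: max payoff to Row = 3
Column Y: max payoff to Row = 4
Column Z: max payoff to Row = 6
Minimum is 3, achieved by column X.
Minimax strategy: X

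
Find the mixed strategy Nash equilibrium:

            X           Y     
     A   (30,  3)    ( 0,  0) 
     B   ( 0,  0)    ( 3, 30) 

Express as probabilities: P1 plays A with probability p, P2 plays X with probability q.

p = 0.9091, q = 0.0909

Work:
Find probabilities that make opponent indifferent:
P2 chooses q to make P1 indifferent between A and B
P1 chooses p to make P2 indifferent between X and Y
Mixed NE: P1 plays (A: 0.9091, B: 0.0909), P2 plays (X: 0.0909, Y: 0.9091)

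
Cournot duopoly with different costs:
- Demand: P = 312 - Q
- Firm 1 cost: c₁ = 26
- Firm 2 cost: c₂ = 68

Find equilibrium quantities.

q₁* = 109.33, q₂* = 67.33

Work:
Reaction: q₁ = (312 - 26 - q₂)/2
Reaction: q₂ = (312 - 68 - q₁)/2
Solve simultaneously:
q₁* = (312 - 2×26 + 68)/3 = 109.33
q₂* = (312 - 2×68 + 26)/3 = 67.33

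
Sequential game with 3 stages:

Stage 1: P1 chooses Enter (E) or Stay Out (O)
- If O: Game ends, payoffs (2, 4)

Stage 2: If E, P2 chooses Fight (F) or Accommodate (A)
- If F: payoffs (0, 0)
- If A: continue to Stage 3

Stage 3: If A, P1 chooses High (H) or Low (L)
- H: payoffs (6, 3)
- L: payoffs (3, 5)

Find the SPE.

SPE: (E, A, H); Outcome (6, 3)

Work:
Stage 3: P1 chooses H (6 vs 3)
Stage 2: P2: F->0, A->3 (anticipating H). Choose A
Stage 1: P1: O->2, E->6 (anticipating A, H). Choose E
SPE path: E -> A -> H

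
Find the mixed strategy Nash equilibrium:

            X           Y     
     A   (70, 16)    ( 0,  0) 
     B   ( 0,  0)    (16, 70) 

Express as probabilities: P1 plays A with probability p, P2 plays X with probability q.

p = 0.814, q = 0.186

Work:
Find probabilities that make opponent indifferent:
P2 chooses q to make P1 indifferent between A and B
P1 chooses p to make P2 indifferent between X and Y
Mixed NE: P1 plays (A: 0.814, B: 0.186), P2 plays (X: 0.186, Y: 0.814)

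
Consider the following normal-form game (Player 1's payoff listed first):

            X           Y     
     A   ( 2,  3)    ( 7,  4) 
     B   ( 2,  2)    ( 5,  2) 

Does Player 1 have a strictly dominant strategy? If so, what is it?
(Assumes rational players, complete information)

No strictly dominant strategy exists for Player 1

Work:
A strategy strictly dominates another if it gives a strictly higher payoff against every opponent action. Compare each pair of P1's strategies column-by-column:
  A vs B: [2 vs 2, 7 vs 5] → A does not strictly dominate B (column X: 2 ≤ 2)
  B vs A: [2 vs 2, 5 vs 7] → B does not strictly dominate A (column X: 2 ≤ 2)
No single strategy strictly dominates all others → no strictly dominant strategy.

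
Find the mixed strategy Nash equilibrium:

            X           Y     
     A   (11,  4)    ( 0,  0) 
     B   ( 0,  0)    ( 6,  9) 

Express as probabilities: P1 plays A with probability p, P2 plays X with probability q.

p = 0.6923, q = 0.3529

Work:
Find probabilities that make opponent indifferent:
P2 chooses q to make P1 indifferent between A and B
P1 chooses p to make P2 indifferent between X and Y
Mixed NE: P1 plays (A: 0.6923, B: 0.3077), P2 plays (X: 0.3529, Y: 0.6471)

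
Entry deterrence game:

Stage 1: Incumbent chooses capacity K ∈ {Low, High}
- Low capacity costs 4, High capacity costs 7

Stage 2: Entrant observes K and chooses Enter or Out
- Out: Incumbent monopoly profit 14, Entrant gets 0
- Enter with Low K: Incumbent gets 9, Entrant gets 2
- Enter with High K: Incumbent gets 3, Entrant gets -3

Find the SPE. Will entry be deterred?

SPE: (High, Enter|Low, Out|High); Entry deterred. Incumbent net profit = 7

Work:
After Low K: Entrant enters (2 > 0)
After High K: Entrant stays out (-3 < 0)
Incumbent: Low → 9−4=5, High → 14−7=7
Incumbent chooses High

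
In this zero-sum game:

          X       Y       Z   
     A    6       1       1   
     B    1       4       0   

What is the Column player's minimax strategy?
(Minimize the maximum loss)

Column should play Z, value = 1

Work:
Column player minimizes Row's maximum payoff:
Column X: max payoff to Row = 6
Column Y: max payoff to Row = 4
Column Z: max payoff to Row = 1
Minimum is 1, achieved by column Z.
Minimax strategy: Z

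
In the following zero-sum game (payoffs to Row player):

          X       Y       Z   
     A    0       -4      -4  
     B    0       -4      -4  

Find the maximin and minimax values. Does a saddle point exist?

Maximin = -4, Minimax = -4, Saddle: True

Work:
Row minimums: [-4, -4] → maximin = -4
Column maximums: [0, -4, -4] → minimax = -4
Saddle point exists! Game value = -4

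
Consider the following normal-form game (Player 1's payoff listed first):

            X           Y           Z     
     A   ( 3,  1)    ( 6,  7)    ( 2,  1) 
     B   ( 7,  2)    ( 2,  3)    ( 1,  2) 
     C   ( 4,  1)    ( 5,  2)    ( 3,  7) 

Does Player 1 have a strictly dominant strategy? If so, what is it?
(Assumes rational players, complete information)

No strictly dominant strategy exists for Player 1

Work:
A strategy strictly dominates another if it gives a strictly higher payoff against every opponent action. Compare each pair of P1's strategies column-by-column:
  A vs B: [3 vs 7, 6 vs 2, 2 vs 1] → A does not strictly dominate B (column X: 3 ≤ 7)
  A vs C: [3 vs 4, 6 vs 5, 2 vs 3] → A does not strictly dominate C (column X: 3 ≤ 4)
  B vs A: [7 vs 3, 2 vs 6, 1 vs 2] → B does not strictly dominate A (column Y: 2 ≤ 6)
  B vs C: [7 vs 4, 2 vs 5, 1 vs 3] → B does not strictly dominate C (column Y: 2 ≤ 5)
  C vs A: [4 vs 3, 5 vs 6, 3 vs 2] → C does not strictly dominate A (column Y: 5 ≤ 6)
  C vs B: [4 vs 7, 5 vs 2, 3 vs 1] → C does not strictly dominate B (column X: 4 ≤ 7)
No single strategy strictly dominates all others → no strictly dominant strategy.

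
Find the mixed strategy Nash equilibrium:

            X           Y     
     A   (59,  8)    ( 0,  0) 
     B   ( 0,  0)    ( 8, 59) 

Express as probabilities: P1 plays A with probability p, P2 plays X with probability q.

p = 0.8806, q = 0.1194

Work:
Find probabilities that make opponent indifferent:
P2 chooses q to make P1 indifferent between A and B
P1 chooses p to make P2 indifferent between X and Y
Mixed NE: P1 plays (A: 0.8806, B: 0.1194), P2 plays (X: 0.1194, Y: 0.8806)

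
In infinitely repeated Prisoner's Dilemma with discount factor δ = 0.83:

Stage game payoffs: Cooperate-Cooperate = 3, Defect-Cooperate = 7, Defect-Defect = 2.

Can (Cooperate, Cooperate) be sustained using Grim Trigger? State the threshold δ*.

δ* = 0.8; since δ = 0.83 ≥ 0.8, cooperation can be sustained

Work:
For Grim Trigger:
Cooperate forever: 3/(1-δ)
Defect then punished: 7 + 2·δ/(1-δ)
Need: 3/(1-δ) ≥ 7 + 2·δ/(1-δ)
Solving: δ ≥ (T-R)/(T-P) = (7-3)/(7-2) = 0.8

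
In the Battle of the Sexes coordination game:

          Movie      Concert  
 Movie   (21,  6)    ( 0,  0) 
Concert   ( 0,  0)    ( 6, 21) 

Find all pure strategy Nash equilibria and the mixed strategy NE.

Pure NE: (Movie, Movie) and (Concert, Concert); Mixed NE: p = 0.7778, q = 0.2222

Work:
Check pure NE:
(Movie, Movie): (21, 6) - no unilateral deviation beneficial
(Concert, Concert): (6, 21) - no unilateral deviation beneficial
Mixed NE: P1 plays Movie with p = 0.7778, P2 plays Movie with q = 0.2222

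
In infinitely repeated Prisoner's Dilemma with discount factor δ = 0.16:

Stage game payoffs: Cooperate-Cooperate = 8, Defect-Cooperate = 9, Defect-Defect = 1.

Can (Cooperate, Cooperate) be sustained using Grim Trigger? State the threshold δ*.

δ* = 0.125; since δ = 0.16 ≥ 0.125, cooperation can be sustained

Work:
For Grim Trigger:
Cooperate forever: 8/(1-δ)
Defect then punished: 9 + 1·δ/(1-δ)
Need: 8/(1-δ) ≥ 9 + 1·δ/(1-δ)
Solving: δ ≥ (T-R)/(T-P) = (9-8)/(9-1) = 0.125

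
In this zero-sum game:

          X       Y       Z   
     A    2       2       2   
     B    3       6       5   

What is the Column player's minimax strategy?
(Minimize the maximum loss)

Column should play X, value = 3

Work:
Column player minimizes Row's maximum payoff:
Column X: max payoff to Row = 3
Column Y: max payoff to Row = 6
Column Z: max payoff to Row = 5
Minimum is 3, achieved by column X.
Minimax strategy: X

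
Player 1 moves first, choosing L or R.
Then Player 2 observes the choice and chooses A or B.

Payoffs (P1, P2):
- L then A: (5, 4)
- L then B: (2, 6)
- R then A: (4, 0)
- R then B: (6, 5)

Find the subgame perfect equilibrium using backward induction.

P1 plays R, P2 plays B after L and B after R; Payoff (6, 5)

Work:
Backward induction:
After L: P2 chooses B → P1 gets 2
After R: P2 chooses B → P1 gets 6
P1 chooses R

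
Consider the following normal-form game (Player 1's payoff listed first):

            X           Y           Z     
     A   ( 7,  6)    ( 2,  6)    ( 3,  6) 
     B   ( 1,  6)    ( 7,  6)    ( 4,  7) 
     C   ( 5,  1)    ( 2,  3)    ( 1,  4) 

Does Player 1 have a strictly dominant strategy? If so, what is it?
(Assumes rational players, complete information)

No strictly dominant strategy exists for Player 1

Work:
A strategy strictly dominates another if it gives a strictly higher payoff against every opponent action. Compare each pair of P1's strategies column-by-column:
  A vs B: [7 vs 1, 2 vs 7, 3 vs 4] → A does not strictly dominate B (column Y: 2 ≤ 7)
  A vs C: [7 vs 5, 2 vs 2, 3 vs 1] → A does not strictly dominate C (column Y: 2 ≤ 2)
  B vs A: [1 vs 7, 7 vs 2, 4 vs 3] → B does not strictly dominate A (column X: 1 ≤ 7)
  B vs C: [1 vs 5, 7 vs 2, 4 vs 1] → B does not strictly dominate C (column X: 1 ≤ 5)
  C vs A: [5 vs 7, 2 vs 2, 1 vs 3] → C does not strictly dominate A (column X: 5 ≤ 7)
  C vs B: [5 vs 1, 2 vs 7, 1 vs 4] → C does not strictly dominate B (column Y: 2 ≤ 7)
No single strategy strictly dominates all others → no strictly dominant strategy.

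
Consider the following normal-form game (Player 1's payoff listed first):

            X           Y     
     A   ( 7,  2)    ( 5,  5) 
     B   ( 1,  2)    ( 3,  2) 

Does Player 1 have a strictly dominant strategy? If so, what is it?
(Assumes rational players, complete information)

Yes, Player 1's strictly dominant strategy is A

Work:
A strategy strictly dominates another if it gives a strictly higher payoff against every opponent action. Compare each pair of P1's strategies column-by-column:
  A vs B: [7 vs 1, 5 vs 3] → A strictly dominates B
  B vs A: [1 vs 7, 3 vs 5] → B does not strictly dominate A (column X: 1 ≤ 7)
A strictly dominates every other strategy → strictly dominant.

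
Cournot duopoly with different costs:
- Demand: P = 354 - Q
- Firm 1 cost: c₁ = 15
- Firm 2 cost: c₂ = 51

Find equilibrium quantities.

q₁* = 125.0, q₂* = 89.0

Work:
Reaction: q₁ = (354 - 15 - q₂)/2
Reaction: q₂ = (354 - 51 - q₁)/2
Solve simultaneously:
q₁* = (354 - 2×15 + 51)/3 = 125.0
q₂* = (354 - 2×51 + 15)/3 = 89.0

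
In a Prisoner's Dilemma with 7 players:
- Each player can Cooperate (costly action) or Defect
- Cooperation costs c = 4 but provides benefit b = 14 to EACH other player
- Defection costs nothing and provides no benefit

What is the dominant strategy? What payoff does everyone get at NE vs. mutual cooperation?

Dominant: Defect; NE payoff = 0; Coop payoff = 80

Work:
Defect dominates (saves cost c = 4, benefit to others is external)
NE: All defect → everyone gets 0
If all cooperate: each receives (6)×14 - 4 = 80
Social dilemma: 80 > 0 but NE gives 0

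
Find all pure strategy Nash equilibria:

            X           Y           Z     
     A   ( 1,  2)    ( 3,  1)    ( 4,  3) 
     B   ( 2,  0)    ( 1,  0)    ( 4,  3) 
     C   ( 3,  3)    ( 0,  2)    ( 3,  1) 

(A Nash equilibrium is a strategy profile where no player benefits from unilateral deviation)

Nash equilibrium: (A, Z), (B, Z), (C, X)

Work:
Best responses:
  P1 vs X: payoffs [1, 2, 3] → best response C (payoff 3)
  P1 vs Y: payoffs [3, 1, 0] → best response A (payoff 3)
  P1 vs Z: payoffs [4, 4, 3] → best response A/B (payoff 4)
  P2 vs A: payoffs [2, 1, 3] → best response Z (payoff 3)
  P2 vs B: payoffs [0, 0, 3] → best response Z (payoff 3)
  P2 vs C: payoffs [3, 2, 1] → best response X (payoff 3)
Mutual best responses: (A,Z), (B,Z), (C,X) → Nash equilibria.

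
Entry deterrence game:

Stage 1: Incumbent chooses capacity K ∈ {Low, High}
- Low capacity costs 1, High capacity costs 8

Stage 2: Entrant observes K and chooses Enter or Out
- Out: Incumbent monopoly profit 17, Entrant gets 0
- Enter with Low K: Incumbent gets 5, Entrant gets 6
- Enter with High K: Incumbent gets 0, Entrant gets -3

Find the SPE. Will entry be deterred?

SPE: (High, Enter|Low, Out|High); Entry deterred. Incumbent net profit = 9

Work:
After Low K: Entrant enters (6 > 0)
After High K: Entrant stays out (-3 < 0)
Incumbent: Low → 5−1=4, High → 17−8=9
Incumbent chooses High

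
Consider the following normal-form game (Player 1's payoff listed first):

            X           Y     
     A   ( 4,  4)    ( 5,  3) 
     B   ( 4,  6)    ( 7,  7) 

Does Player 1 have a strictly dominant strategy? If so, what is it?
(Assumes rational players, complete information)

No strictly dominant strategy exists for Player 1

Work:
A strategy strictly dominates another if it gives a strictly higher payoff against every opponent action. Compare each pair of P1's strategies column-by-column:
  A vs B: [4 vs 4, 5 vs 7] → A does not strictly dominate B (column X: 4 ≤ 4)
  B vs A: [4 vs 4, 7 vs 5] → B does not strictly dominate A (column X: 4 ≤ 4)
No single strategy strictly dominates all others → no strictly dominant strategy.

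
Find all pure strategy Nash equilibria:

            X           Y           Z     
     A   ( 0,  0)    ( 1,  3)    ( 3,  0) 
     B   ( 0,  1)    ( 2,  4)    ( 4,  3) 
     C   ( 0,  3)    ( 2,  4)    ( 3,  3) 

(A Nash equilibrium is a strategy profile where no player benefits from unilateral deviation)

Nash equilibrium: (B, Y), (C, Y)

Work:
Best responses:
  P1 vs X: payoffs [0, 0, 0] → best response A/B/C (payoff 0)
  P1 vs Y: payoffs [1, 2, 2] → best response B/C (payoff 2)
  P1 vs Z: payoffs [3, 4, 3] → best response B (payoff 4)
  P2 vs A: payoffs [0, 3, 0] → best response Y (payoff 3)
  P2 vs B: payoffs [1, 4, 3] → best response Y (payoff 4)
  P2 vs C: payoffs [3, 4, 3] → best response Y (payoff 4)
Mutual best responses: (B,Y), (C,Y) → Nash equilibria.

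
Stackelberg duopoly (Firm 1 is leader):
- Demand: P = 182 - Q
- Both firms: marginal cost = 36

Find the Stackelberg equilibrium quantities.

q₁* (leader) = 73.0, q₂* (follower) = 36.5

Work:
Follower's reaction: q₂ = (a - c - q₁)/2
Leader substitutes: π₁ = q₁·(a - q₁ - (a-c-q₁)/2 - c)
FOC: q₁* = (182 - 36)/2 = 73.00
Then: q₂* = (182 - 36 - 73.0)/2 = 36.50
Leader has first-mover advantage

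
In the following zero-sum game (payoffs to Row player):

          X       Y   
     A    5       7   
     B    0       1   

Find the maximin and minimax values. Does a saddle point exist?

Maximin = 5, Minimax = 5, Saddle: True

Work:
Row minimums: [5, 0] → maximin = 5
Column maximums: [5, 7] → minimax = 5
Saddle point exists! Game value = 5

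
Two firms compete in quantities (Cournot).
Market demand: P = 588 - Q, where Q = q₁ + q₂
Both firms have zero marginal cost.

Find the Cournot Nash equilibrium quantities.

q₁* = q₂* = 196.0; P* = 196.0

Work:
Profit: π_i = P·q_i = (a - q_i - q_j)·q_i
FOC: ∂π_i/∂q_i = a - 2q_i - q_j = 0
Reaction function: q_i = (588 - q_j)/2
Symmetry: q* = 588/3 = 196.0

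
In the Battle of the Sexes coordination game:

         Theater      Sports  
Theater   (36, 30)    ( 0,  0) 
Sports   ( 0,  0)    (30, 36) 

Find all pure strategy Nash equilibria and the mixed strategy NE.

Pure NE: (Theater, Theater) and (Sports, Sports); Mixed NE: p = 0.5455, q = 0.4545

Work:
Check pure NE:
(Theater, Theater): (36, 30) - no unilateral deviation beneficial
(Sports, Sports): (30, 36) - no unilateral deviation beneficial
Mixed NE: P1 plays Theater with p = 0.5455, P2 plays Theater with q = 0.4545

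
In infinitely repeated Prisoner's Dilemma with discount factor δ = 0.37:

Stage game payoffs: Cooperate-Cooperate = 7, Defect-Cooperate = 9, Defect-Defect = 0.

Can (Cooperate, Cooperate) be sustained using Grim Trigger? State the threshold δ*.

δ* = 0.2222; since δ = 0.37 ≥ 0.2222, cooperation can be sustained

Work:
For Grim Trigger:
Cooperate forever: 7/(1-δ)
Defect then punished: 9 + 0·δ/(1-δ)
Need: 7/(1-δ) ≥ 9 + 0·δ/(1-δ)
Solving: δ ≥ (T-R)/(T-P) = (9-7)/(9-0) = 0.2222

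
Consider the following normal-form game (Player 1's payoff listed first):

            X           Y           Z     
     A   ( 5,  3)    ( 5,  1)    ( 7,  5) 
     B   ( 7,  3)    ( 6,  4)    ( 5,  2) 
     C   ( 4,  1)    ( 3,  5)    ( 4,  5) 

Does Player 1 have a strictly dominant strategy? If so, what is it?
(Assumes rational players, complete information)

No strictly dominant strategy exists for Player 1

Work:
A strategy strictly dominates another if it gives a strictly higher payoff against every opponent action. Compare each pair of P1's strategies column-by-column:
  A vs B: [5 vs 7, 5 vs 6, 7 vs 5] → A does not strictly dominate B (column X: 5 ≤ 7)
  A vs C: [5 vs 4, 5 vs 3, 7 vs 4] → A strictly dominates C
  B vs A: [7 vs 5, 6 vs 5, 5 vs 7] → B does not strictly dominate A (column Z: 5 ≤ 7)
  B vs C: [7 vs 4, 6 vs 3, 5 vs 4] → B strictly dominates C
  C vs A: [4 vs 5, 3 vs 5, 4 vs 7] → C does not strictly dominate A (column X: 4 ≤ 5)
  C vs B: [4 vs 7, 3 vs 6, 4 vs 5] → C does not strictly dominate B (column X: 4 ≤ 7)
No single strategy strictly dominates all others → no strictly dominant strategy.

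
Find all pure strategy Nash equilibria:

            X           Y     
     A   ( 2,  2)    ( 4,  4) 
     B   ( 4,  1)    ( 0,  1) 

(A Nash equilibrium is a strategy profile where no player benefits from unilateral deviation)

Nash equilibrium: (A, Y), (B, X)

Work:
Best responses:
  P1 vs X: payoffs [2, 4] → best response B (payoff 4)
  P1 vs Y: payoffs [4, 0] → best response A (payoff 4)
  P2 vs A: payoffs [2, 4] → best response Y (payoff 4)
  P2 vs B: payoffs [1, 1] → best response X/Y (payoff 1)
Mutual best responses: (A,Y), (B,X) → Nash equilibria.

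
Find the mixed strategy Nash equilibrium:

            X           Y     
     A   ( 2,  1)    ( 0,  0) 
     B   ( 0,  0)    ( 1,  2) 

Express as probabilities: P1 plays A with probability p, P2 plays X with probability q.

p = 0.6667, q = 0.3333

Work:
Find probabilities that make opponent indifferent:
P2 chooses q to make P1 indifferent between A and B
P1 chooses p to make P2 indifferent between X and Y
Mixed NE: P1 plays (A: 0.6667, B: 0.3333), P2 plays (X: 0.3333, Y: 0.6667)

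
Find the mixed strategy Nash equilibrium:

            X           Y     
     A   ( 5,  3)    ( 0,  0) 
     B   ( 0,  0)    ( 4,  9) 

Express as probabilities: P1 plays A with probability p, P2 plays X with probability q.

p = 0.75, q = 0.4444

Work:
Find probabilities that make opponent indifferent:
P2 chooses q to make P1 indifferent between A and B
P1 chooses p to make P2 indifferent between X and Y
Mixed NE: P1 plays (A: 0.75, B: 0.25), P2 plays (X: 0.4444, Y: 0.5556)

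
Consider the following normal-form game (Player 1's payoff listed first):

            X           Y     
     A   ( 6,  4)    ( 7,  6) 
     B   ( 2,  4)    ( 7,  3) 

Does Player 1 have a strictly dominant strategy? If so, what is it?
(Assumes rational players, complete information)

No strictly dominant strategy exists for Player 1

Work:
A strategy strictly dominates another if it gives a strictly higher payoff against every opponent action. Compare each pair of P1's strategies column-by-column:
  A vs B: [6 vs 2, 7 vs 7] → A does not strictly dominate B (column Y: 7 ≤ 7)
  B vs A: [2 vs 6, 7 vs 7] → B does not strictly dominate A (column X: 2 ≤ 6)
No single strategy strictly dominates all others → no strictly dominant strategy.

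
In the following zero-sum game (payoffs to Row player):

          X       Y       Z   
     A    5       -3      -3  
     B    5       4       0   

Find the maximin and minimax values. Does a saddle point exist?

Maximin = 0, Minimax = 0, Saddle: True

Work:
Row minimums: [-3, 0] → maximin = 0
Column maximums: [5, 4, 0] → minimax = 0
Saddle point exists! Game value = 0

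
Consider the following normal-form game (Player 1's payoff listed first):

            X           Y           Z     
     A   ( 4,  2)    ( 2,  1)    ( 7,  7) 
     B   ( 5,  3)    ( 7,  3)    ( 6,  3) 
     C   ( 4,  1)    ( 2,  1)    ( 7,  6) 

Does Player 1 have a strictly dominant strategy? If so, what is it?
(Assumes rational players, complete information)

No strictly dominant strategy exists for Player 1

Work:
A strategy strictly dominates another if it gives a strictly higher payoff against every opponent action. Compare each pair of P1's strategies column-by-column:
  A vs B: [4 vs 5, 2 vs 7, 7 vs 6] → A does not strictly dominate B (column X: 4 ≤ 5)
  A vs C: [4 vs 4, 2 vs 2, 7 vs 7] → A does not strictly dominate C (column X: 4 ≤ 4)
  B vs A: [5 vs 4, 7 vs 2, 6 vs 7] → B does not strictly dominate A (column Z: 6 ≤ 7)
  B vs C: [5 vs 4, 7 vs 2, 6 vs 7] → B does not strictly dominate C (column Z: 6 ≤ 7)
  C vs A: [4 vs 4, 2 vs 2, 7 vs 7] → C does not strictly dominate A (column X: 4 ≤ 4)
  C vs B: [4 vs 5, 2 vs 7, 7 vs 6] → C does not strictly dominate B (column X: 4 ≤ 5)
No single strategy strictly dominates all others → no strictly dominant strategy.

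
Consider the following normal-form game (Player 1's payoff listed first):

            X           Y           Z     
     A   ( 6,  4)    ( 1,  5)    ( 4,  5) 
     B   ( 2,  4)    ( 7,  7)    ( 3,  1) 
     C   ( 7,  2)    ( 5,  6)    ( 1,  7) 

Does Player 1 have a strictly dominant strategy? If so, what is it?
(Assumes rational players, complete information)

No strictly dominant strategy exists for Player 1

Work:
A strategy strictly dominates another if it gives a strictly higher payoff against every opponent action. Compare each pair of P1's strategies column-by-column:
  A vs B: [6 vs 2, 1 vs 7, 4 vs 3] → A does not strictly dominate B (column Y: 1 ≤ 7)
  A vs C: [6 vs 7, 1 vs 5, 4 vs 1] → A does not strictly dominate C (column X: 6 ≤ 7)
  B vs A: [2 vs 6, 7 vs 1, 3 vs 4] → B does not strictly dominate A (column X: 2 ≤ 6)
  B vs C: [2 vs 7, 7 vs 5, 3 vs 1] → B does not strictly dominate C (column X: 2 ≤ 7)
  C vs A: [7 vs 6, 5 vs 1, 1 vs 4] → C does not strictly dominate A (column Z: 1 ≤ 4)
  C vs B: [7 vs 2, 5 vs 7, 1 vs 3] → C does not strictly dominate B (column Y: 5 ≤ 7)
No single strategy strictly dominates all others → no strictly dominant strategy.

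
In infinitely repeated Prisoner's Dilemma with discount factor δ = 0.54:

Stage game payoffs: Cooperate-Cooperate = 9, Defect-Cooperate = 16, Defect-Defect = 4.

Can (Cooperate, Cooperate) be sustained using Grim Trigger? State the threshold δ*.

δ* = 0.5833; since δ = 0.54 < 0.5833, cooperation cannot be sustained

Work:
For Grim Trigger:
Cooperate forever: 9/(1-δ)
Defect then punished: 16 + 4·δ/(1-δ)
Need: 9/(1-δ) ≥ 16 + 4·δ/(1-δ)
Solving: δ ≥ (T-R)/(T-P) = (16-9)/(16-4) = 0.5833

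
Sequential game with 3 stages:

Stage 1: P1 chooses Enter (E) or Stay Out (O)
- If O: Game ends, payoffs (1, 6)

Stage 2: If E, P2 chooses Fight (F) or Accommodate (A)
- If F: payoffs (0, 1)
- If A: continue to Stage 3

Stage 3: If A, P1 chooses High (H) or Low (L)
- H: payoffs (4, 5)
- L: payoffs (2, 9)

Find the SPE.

SPE: (E, A, H); Outcome (4, 5)

Work:
Stage 3: P1 chooses H (4 vs 2)
Stage 2: P2: F->1, A->5 (anticipating H). Choose A
Stage 1: P1: O->1, E->4 (anticipating A, H). Choose E
SPE path: E -> A -> H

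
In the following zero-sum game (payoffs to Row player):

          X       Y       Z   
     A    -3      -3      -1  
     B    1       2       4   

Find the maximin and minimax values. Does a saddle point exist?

Maximin = 1, Minimax = 1, Saddle: True

Work:
Row minimums: [-3, 1] → maximin = 1
Column maximums: [1, 2, 4] → minimax = 1
Saddle point exists! Game value = 1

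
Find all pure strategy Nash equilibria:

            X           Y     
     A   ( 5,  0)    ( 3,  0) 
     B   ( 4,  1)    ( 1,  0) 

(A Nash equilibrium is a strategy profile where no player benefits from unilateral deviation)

Nash equilibrium: (A, X), (A, Y)

Work:
Best responses:
  P1 vs X: payoffs [5, 4] → best response A (payoff 5)
  P1 vs Y: payoffs [3, 1] → best response A (payoff 3)
  P2 vs A: payoffs [0, 0] → best response X/Y (payoff 0)
  P2 vs B: payoffs [1, 0] → best response X (payoff 1)
Mutual best responses: (A,X), (A,Y) → Nash equilibria.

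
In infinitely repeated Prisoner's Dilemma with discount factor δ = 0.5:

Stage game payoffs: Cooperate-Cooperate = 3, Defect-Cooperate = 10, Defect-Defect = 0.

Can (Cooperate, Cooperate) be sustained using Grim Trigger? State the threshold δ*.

δ* = 0.7; since δ = 0.5 < 0.7, cooperation cannot be sustained

Work:
For Grim Trigger:
Cooperate forever: 3/(1-δ)
Defect then punished: 10 + 0·δ/(1-δ)
Need: 3/(1-δ) ≥ 10 + 0·δ/(1-δ)
Solving: δ ≥ (T-R)/(T-P) = (10-3)/(10-0) = 0.7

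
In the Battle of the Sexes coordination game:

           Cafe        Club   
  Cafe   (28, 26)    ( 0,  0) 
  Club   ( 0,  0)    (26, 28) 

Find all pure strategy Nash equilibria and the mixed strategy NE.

Pure NE: (Cafe, Cafe) and (Club, Club); Mixed NE: p = 0.5185, q = 0.4815

Work:
Check pure NE:
(Cafe, Cafe): (28, 26) - no unilateral deviation beneficial
(Club, Club): (26, 28) - no unilateral deviation beneficial
Mixed NE: P1 plays Cafe with p = 0.5185, P2 plays Cafe with q = 0.4815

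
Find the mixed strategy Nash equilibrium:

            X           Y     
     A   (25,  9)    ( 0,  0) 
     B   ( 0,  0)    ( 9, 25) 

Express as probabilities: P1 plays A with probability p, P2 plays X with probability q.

p = 0.7353, q = 0.2647

Work:
Find probabilities that make opponent indifferent:
P2 chooses q to make P1 indifferent between A and B
P1 chooses p to make P2 indifferent between X and Y
Mixed NE: P1 plays (A: 0.7353, B: 0.2647), P2 plays (X: 0.2647, Y: 0.7353)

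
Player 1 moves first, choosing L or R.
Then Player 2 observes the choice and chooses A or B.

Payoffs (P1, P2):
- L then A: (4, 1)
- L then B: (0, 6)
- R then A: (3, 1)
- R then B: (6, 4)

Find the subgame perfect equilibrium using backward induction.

P1 plays R, P2 plays B after L and B after R; Payoff (6, 4)

Work:
Backward induction:
After L: P2 chooses B → P1 gets 0
After R: P2 chooses B → P1 gets 6
P1 chooses R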